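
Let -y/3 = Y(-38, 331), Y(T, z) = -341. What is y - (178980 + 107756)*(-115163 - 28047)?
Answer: 41063463583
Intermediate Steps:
y = 1023 (y = -3*(-341) = 1023)
y - (178980 + 107756)*(-115163 - 28047) = 1023 - (178980 + 107756)*(-115163 - 28047) = 1023 - 286736*(-143210) = 1023 - 1*(-41063462560) = 1023 + 41063462560 = 41063463583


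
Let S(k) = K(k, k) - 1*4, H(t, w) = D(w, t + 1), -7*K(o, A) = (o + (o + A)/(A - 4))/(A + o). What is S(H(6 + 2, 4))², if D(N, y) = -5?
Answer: 5329/324 ≈ 16.448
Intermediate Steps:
K(o, A) = -(o + (A + o)/(-4 + A))/(7*(A + o)) (K(o, A) = -(o + (o + A)/(A - 4))/(7*(A + o)) = -(o + (A + o)/(-4 + A))/(7*(A + o)))
H(t, w) = -5
S(k) = -4 + (-k² + 2*k)/(7*(-8*k + 2*k²)) (S(k) = (-k + 3*k - k*k)/(7*(k² - 4*k - 4*k + k*k)) - 1*4 = (-k + 3*k - k²)/(7*(k² - 4*k - 4*k + k²)) - 4 = (-k² + 2*k)/(7*(-8*k + 2*k²)) - 4 = -4 + (-k² + 2*k)/(7*(-8*k + 2*k²)))
S(H(6 + 2, 4))² = ((226 - 57*(-5))/(14*(-4 - 5)))² = ((1/14)*(226 + 285)/(-9))² = ((1/14)*(-⅑)*511)² = (-73/18)² = 5329/324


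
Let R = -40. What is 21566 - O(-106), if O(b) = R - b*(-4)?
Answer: 22030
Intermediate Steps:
O(b) = -40 + 4*b (O(b) = -40 - b*(-4) = -40 - (-4)*b = -40 + 4*b)
21566 - O(-106) = 21566 - (-40 + 4*(-106)) = 21566 - (-40 - 424) = 21566 - 1*(-464) = 21566 + 464 = 22030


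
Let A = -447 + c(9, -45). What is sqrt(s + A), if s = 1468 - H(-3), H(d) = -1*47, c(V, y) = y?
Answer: sqrt(1023) ≈ 31.984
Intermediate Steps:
H(d) = -47
A = -492 (A = -447 - 45 = -492)
s = 1515 (s = 1468 - 1*(-47) = 1468 + 47 = 1515)
sqrt(s + A) = sqrt(1515 - 492) = sqrt(1023)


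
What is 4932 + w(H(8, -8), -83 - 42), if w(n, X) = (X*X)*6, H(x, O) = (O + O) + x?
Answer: 98682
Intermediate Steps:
H(x, O) = x + 2*O (H(x, O) = 2*O + x = x + 2*O)
w(n, X) = 6*X² (w(n, X) = X²*6 = 6*X²)
4932 + w(H(8, -8), -83 - 42) = 4932 + 6*(-83 - 42)² = 4932 + 6*(-125)² = 4932 + 6*15625 = 4932 + 93750 = 98682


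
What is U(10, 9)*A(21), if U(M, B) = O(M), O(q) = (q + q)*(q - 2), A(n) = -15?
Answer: -2400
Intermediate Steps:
O(q) = 2*q*(-2 + q) (O(q) = (2*q)*(-2 + q) = 2*q*(-2 + q))
U(M, B) = 2*M*(-2 + M)
U(10, 9)*A(21) = (2*10*(-2 + 10))*(-15) = (2*10*8)*(-15) = 160*(-15) = -2400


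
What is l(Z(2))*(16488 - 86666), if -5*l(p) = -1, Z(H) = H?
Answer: -70178/5 ≈ -14036.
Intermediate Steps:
l(p) = 1/5 (l(p) = -1/5*(-1) = 1/5)
l(Z(2))*(16488 - 86666) = (16488 - 86666)/5 = (1/5)*(-70178) = -70178/5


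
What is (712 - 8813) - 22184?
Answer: -30285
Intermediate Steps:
(712 - 8813) - 22184 = -8101 - 22184 = -30285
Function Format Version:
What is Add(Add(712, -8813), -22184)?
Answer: -30285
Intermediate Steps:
Add(Add(712, -8813), -22184) = Add(-8101, -22184) = -30285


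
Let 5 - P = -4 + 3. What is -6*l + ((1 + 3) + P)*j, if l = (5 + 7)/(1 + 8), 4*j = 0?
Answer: -8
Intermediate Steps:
j = 0 (j = (¼)*0 = 0)
P = 6 (P = 5 - (-4 + 3) = 5 - 1*(-1) = 5 + 1 = 6)
l = 4/3 (l = 12/9 = 12*(⅑) = 4/3 ≈ 1.3333)
-6*l + ((1 + 3) + P)*j = -6*4/3 + ((1 + 3) + 6)*0 = -8 + (4 + 6)*0 = -8 + 10*0 = -8 + 0 = -8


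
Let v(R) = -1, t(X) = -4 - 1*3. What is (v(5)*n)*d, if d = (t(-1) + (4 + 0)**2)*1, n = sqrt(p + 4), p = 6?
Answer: -9*sqrt(10) ≈ -28.461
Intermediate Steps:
t(X) = -7 (t(X) = -4 - 3 = -7)
n = sqrt(10) (n = sqrt(6 + 4) = sqrt(10) ≈ 3.1623)
d = 9 (d = (-7 + (4 + 0)**2)*1 = (-7 + 4**2)*1 = (-7 + 16)*1 = 9*1 = 9)
(v(5)*n)*d = -sqrt(10)*9 = -9*sqrt(10)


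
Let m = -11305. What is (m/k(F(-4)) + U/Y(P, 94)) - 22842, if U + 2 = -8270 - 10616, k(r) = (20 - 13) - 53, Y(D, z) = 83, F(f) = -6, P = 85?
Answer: -87141289/3818 ≈ -22824.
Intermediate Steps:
k(r) = -46 (k(r) = 7 - 53 = -46)
U = -18888 (U = -2 + (-8270 - 10616) = -2 - 18886 = -18888)
(m/k(F(-4)) + U/Y(P, 94)) - 22842 = (-11305/(-46) - 18888/83) - 22842 = (-11305*(-1/46) - 18888*1/83) - 22842 = (11305/46 - 18888/83) - 22842 = 69467/3818 - 22842 = -87141289/3818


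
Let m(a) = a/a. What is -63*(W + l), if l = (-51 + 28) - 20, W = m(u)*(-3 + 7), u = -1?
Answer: 2457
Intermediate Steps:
m(a) = 1
W = 4 (W = 1*(-3 + 7) = 1*4 = 4)
l = -43 (l = -23 - 20 = -43)
-63*(W + l) = -63*(4 - 43) = -63*(-39) = 2457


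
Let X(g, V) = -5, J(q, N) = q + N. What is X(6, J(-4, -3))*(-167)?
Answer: 835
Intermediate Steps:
J(q, N) = N + q
X(6, J(-4, -3))*(-167) = -5*(-167) = 835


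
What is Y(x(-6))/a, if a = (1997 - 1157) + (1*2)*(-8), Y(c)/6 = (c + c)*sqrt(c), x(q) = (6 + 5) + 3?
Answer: 21*sqrt(14)/103 ≈ 0.76286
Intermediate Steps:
x(q) = 14 (x(q) = 11 + 3 = 14)
Y(c) = 12*c**(3/2) (Y(c) = 6*((c + c)*sqrt(c)) = 6*((2*c)*sqrt(c)) = 6*(2*c**(3/2)) = 12*c**(3/2))
a = 824 (a = 840 + 2*(-8) = 840 - 16 = 824)
Y(x(-6))/a = (12*14**(3/2))/824 = (12*(14*sqrt(14)))*(1/824) = (168*sqrt(14))*(1/824) = 21*sqrt(14)/103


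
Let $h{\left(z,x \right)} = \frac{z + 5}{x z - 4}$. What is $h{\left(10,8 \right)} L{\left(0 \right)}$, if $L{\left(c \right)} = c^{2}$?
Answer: $0$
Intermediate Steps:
$h{\left(z,x \right)} = \frac{5 + z}{-4 + x z}$
$h{\left(10,8 \right)} L{\left(0 \right)} = \frac{5 + 10}{-4 + 8 \cdot 10} \cdot 0^{2} = \frac{1}{-4 + 80} \cdot 15 \cdot 0 = \frac{1}{76} \cdot 15 \cdot 0 = \frac{15}{76} \cdot 0 = 0$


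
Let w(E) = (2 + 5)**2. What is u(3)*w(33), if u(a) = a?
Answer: 147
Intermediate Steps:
w(E) = 49 (w(E) = 7**2 = 49)
u(3)*w(33) = 3*49 = 147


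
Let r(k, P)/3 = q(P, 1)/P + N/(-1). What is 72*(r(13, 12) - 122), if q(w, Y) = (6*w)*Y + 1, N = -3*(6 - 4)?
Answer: -6174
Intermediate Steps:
N = -6 (N = -3*2 = -6)
q(w, Y) = 1 + 6*Y*w (q(w, Y) = 6*Y*w + 1 = 1 + 6*Y*w)
r(k, P) = 18 + 3*(1 + 6*P)/P (r(k, P) = 3*((1 + 6*1*P)/P - 6/(-1)) = 3*((1 + 6*P)/P - 6*(-1)) = 3*((1 + 6*P)/P + 6) = 3*(6 + (1 + 6*P)/P) = 18 + 3*(1 + 6*P)/P)
72*(r(13, 12) - 122) = 72*((36 + 3/12) - 122) = 72*((36 + 3*(1/12)) - 122) = 72*((36 + 1/4) - 122) = 72*(145/4 - 122) = 72*(-343/4) = -6174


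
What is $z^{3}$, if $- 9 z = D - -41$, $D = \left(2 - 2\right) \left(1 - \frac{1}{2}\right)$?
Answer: $- \frac{68921}{729} \approx -94.542$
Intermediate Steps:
$D = 0$ ($D = 0 \left(1 - \frac{1}{2}\right) = 0 \cdot \frac{1}{2} = 0$)
$z = - \frac{41}{9}$ ($z = - \frac{0 - -41}{9} = - \frac{0 + 41}{9} = \left(- \frac{1}{9}\right) 41 = - \frac{41}{9} \approx -4.5556$)
$z^{3} = \left(- \frac{41}{9}\right)^{3} = - \frac{68921}{729}$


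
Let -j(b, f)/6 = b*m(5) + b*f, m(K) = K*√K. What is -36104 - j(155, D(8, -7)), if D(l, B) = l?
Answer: -28664 + 4650*√5 ≈ -18266.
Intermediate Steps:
m(K) = K^(3/2)
j(b, f) = -30*b*√5 - 6*b*f (j(b, f) = -6*(b*5^(3/2) + b*f) = -6*(b*(5*√5) + b*f) = -6*(5*b*√5 + b*f) = -6*(b*f + 5*b*√5) = -30*b*√5 - 6*b*f)
-36104 - j(155, D(8, -7)) = -36104 - (-6)*155*(8 + 5*√5) = -36104 - (-7440 - 4650*√5) = -36104 + (7440 + 4650*√5) = -28664 + 4650*√5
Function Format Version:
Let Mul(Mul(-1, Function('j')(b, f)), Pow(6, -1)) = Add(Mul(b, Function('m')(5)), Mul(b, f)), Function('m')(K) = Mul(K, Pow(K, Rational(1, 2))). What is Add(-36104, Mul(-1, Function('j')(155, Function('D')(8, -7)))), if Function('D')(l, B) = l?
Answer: Add(-28664, Mul(4650, Pow(5, Rational(1, 2)))) ≈ -18266.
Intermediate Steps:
Function('m')(K) = Pow(K, Rational(3, 2))
Function('j')(b, f) = Add(Mul(-30, b, Pow(5, Rational(1, 2))), Mul(-6, b, f)) (Function('j')(b, f) = Mul(-6, Add(Mul(b, Pow(5, Rational(3, 2))), Mul(b, f))) = Mul(-6, Add(Mul(b, Mul(5, Pow(5, Rational(1, 2)))), Mul(b, f))) = Mul(-6, Add(Mul(5, b, Pow(5, Rational(1, 2))), Mul(b, f))) = Mul(-6, Add(Mul(b, f), Mul(5, b, Pow(5, Rational(1, 2))))) = Add(Mul(-30, b, Pow(5, Rational(1, 2))), Mul(-6, b, f)))
Add(-36104, Mul(-1, Function('j')(155, Function('D')(8, -7)))) = Add(-36104, Mul(-1, Mul(-6, 155, Add(8, Mul(5, Pow(5, Rational(1, 2))))))) = Add(-36104, Mul(-1, Add(-7440, Mul(-4650, Pow(5, Rational(1, 2)))))) = Add(-36104, Add(7440, Mul(4650, Pow(5, Rational(1, 2))))) = Add(-28664, Mul(4650, Pow(5, Rational(1, 2))))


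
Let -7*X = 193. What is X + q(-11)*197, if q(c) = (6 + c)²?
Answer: 34282/7 ≈ 4897.4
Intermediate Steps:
X = -193/7 (X = -⅐*193 = -193/7 ≈ -27.571)
X + q(-11)*197 = -193/7 + (6 - 11)²*197 = -193/7 + (-5)²*197 = -193/7 + 25*197 = -193/7 + 4925 = 34282/7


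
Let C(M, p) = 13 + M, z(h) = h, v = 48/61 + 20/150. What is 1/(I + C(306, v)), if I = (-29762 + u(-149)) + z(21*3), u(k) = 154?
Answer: -1/29226 ≈ -3.4216e-5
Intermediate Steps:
v = 842/915 (v = 48*(1/61) + 20*(1/150) = 48/61 + 2/15 = 842/915 ≈ 0.92022)
I = -29545 (I = (-29762 + 154) + 21*3 = -29608 + 63 = -29545)
1/(I + C(306, v)) = 1/(-29545 + (13 + 306)) = 1/(-29545 + 319) = 1/(-29226) = -1/29226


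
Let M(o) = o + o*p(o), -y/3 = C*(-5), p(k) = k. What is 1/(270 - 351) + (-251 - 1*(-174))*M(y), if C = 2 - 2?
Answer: -1/81 ≈ -0.012346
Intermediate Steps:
C = 0
y = 0 (y = -0*(-5) = -3*0 = 0)
M(o) = o + o² (M(o) = o + o*o = o + o²)
1/(270 - 351) + (-251 - 1*(-174))*M(y) = 1/(270 - 351) + (-251 - 1*(-174))*(0*(1 + 0)) = 1/(-81) + (-251 + 174)*(0*1) = -1/81 - 77*0 = -1/81 + 0 = -1/81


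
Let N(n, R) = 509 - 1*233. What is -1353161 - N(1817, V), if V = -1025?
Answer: -1353437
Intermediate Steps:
N(n, R) = 276 (N(n, R) = 509 - 233 = 276)
-1353161 - N(1817, V) = -1353161 - 1*276 = -1353161 - 276 = -1353437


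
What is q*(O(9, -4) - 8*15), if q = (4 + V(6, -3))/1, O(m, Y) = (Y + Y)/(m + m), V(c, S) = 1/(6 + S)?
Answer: -14092/27 ≈ -521.93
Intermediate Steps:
O(m, Y) = Y/m (O(m, Y) = (2*Y)/((2*m)) = (2*Y)*(1/(2*m)) = Y/m)
q = 13/3 (q = (4 + 1/(6 - 3))/1 = 1*(4 + 1/3) = 1*(4 + ⅓) = 1*(13/3) = 13/3 ≈ 4.3333)
q*(O(9, -4) - 8*15) = 13*(-4/9 - 8*15)/3 = 13*(-4*⅑ - 120)/3 = 13*(-4/9 - 120)/3 = (13/3)*(-1084/9) = -14092/27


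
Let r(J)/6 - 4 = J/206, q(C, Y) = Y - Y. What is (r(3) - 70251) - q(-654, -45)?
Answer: -7233372/103 ≈ -70227.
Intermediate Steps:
q(C, Y) = 0
r(J) = 24 + 3*J/103 (r(J) = 24 + 6*(J/206) = 24 + 3*J/103)
(r(3) - 70251) - q(-654, -45) = ((24 + (3/103)*3) - 70251) - 1*0 = ((24 + 9/103) - 70251) + 0 = (2481/103 - 70251) + 0 = -7233372/103 + 0 = -7233372/103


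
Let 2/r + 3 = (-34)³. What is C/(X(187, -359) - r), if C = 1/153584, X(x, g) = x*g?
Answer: -39307/405276972185136 ≈ -9.6988e-11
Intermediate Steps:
X(x, g) = g*x
r = -2/39307 (r = 2/(-3 + (-34)³) = 2/(-3 - 39304) = 2/(-39307) = 2*(-1/39307) = -2/39307 ≈ -5.0882e-5)
C = 1/153584 ≈ 6.5111e-6
C/(X(187, -359) - r) = 1/(153584*(-359*187 - 1*(-2/39307))) = 1/(153584*(-67133 + 2/39307)) = 1/(153584*(-2638796829/39307)) = (1/153584)*(-39307/2638796829) = -39307/405276972185136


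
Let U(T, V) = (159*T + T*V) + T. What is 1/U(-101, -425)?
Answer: 1/26765 ≈ 3.7362e-5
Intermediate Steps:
U(T, V) = 160*T + T*V
1/U(-101, -425) = 1/(-101*(160 - 425)) = 1/(-101*(-265)) = 1/26765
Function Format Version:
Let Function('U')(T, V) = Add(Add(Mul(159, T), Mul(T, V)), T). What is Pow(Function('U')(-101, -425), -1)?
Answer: Rational(1, 26765) ≈ 3.7362e-5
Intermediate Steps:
Function('U')(T, V) = Add(Mul(160, T), Mul(T, V))
Pow(Function('U')(-101, -425), -1) = Pow(Mul(-101, Add(160, -425)), -1) = Pow(Mul(-101, -265), -1) = Pow(26765, -1) = Rational(1, 26765)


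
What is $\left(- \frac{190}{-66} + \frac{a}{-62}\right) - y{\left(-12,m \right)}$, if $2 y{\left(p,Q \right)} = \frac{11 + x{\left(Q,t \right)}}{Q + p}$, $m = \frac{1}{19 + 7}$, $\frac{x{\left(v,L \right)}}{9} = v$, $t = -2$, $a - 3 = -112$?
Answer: $\frac{1626121}{318153} \approx 5.1111$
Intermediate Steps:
$a = -109$ ($a = 3 - 112 = -109$)
$x{\left(v,L \right)} = 9 v$
$m = \frac{1}{26} \approx 0.038462$
$y{\left(p,Q \right)} = \frac{11 + 9 Q}{2 \left(Q + p\right)}$ ($y{\left(p,Q \right)} = \frac{\left(11 + 9 Q\right) \frac{1}{Q + p}}{2} = \frac{\frac{1}{Q + p} \left(11 + 9 Q\right)}{2} = \frac{11 + 9 Q}{2 \left(Q + p\right)}$)
$\left(- \frac{190}{-66} + \frac{a}{-62}\right) - y{\left(-12,m \right)} = \left(- \frac{190}{-66} - \frac{109}{-62}\right) - \frac{11 + 9 \cdot \frac{1}{26}}{2 \left(\frac{1}{26} - 12\right)} = \left(\left(-190\right) \left(- \frac{1}{66}\right) - - \frac{109}{62}\right) - \frac{11 + \frac{9}{26}}{2 \left(- \frac{311}{26}\right)} = \left(\frac{95}{33} + \frac{109}{62}\right) - \frac{1}{2} \left(- \frac{26}{311}\right) \frac{295}{26} = \frac{9487}{2046} - - \frac{295}{622} = \frac{9487}{2046} + \frac{295}{622} = \frac{1626121}{318153}$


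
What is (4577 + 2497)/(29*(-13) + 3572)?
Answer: 786/355 ≈ 2.2141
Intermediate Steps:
(4577 + 2497)/(29*(-13) + 3572) = 7074/(-377 + 3572) = 7074/3195 = 7074*(1/3195) = 786/355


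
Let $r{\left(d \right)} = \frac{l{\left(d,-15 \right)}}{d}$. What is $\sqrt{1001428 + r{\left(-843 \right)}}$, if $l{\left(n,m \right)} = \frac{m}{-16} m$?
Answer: $\frac{\sqrt{1265180122003}}{1124} \approx 1000.7$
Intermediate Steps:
$l{\left(n,m \right)} = - \frac{m^{2}}{16}$ ($l{\left(n,m \right)} = m \left(- \frac{1}{16}\right) m = - \frac{m}{16} m = - \frac{m^{2}}{16}$)
$r{\left(d \right)} = - \frac{225}{16 d}$ ($r{\left(d \right)} = \frac{\left(- \frac{1}{16}\right) \left(-15\right)^{2}}{d} = \frac{\left(- \frac{1}{16}\right) 225}{d} = - \frac{225}{16 d}$)
$\sqrt{1001428 + r{\left(-843 \right)}} = \sqrt{1001428 - \frac{225}{16 \left(-843\right)}} = \sqrt{1001428 - - \frac{75}{4496}} = \sqrt{1001428 + \frac{75}{4496}} = \sqrt{\frac{4502420363}{4496}} = \frac{\sqrt{1265180122003}}{1124}$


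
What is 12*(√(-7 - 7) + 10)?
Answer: 120 + 12*I*√14 ≈ 120.0 + 44.9*I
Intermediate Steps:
12*(√(-7 - 7) + 10) = 12*(√(-14) + 10) = 12*(I*√14 + 10) = 12*(10 + I*√14) = 120 + 12*I*√14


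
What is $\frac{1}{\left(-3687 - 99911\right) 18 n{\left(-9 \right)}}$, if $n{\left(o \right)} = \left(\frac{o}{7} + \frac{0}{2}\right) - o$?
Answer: $- \frac{7}{100697256} \approx -6.9515 \cdot 10^{-8}$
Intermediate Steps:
$n{\left(o \right)} = - \frac{6 o}{7}$ ($n{\left(o \right)} = \left(o \frac{1}{7} + 0 \cdot \frac{1}{2}\right) - o = \left(\frac{o}{7} + 0\right) - o = \frac{o}{7} - o = - \frac{6 o}{7}$)
$\frac{1}{\left(-3687 - 99911\right) 18 n{\left(-9 \right)}} = \frac{1}{\left(-3687 - 99911\right) 18 \left(\left(- \frac{6}{7}\right) \left(-9\right)\right)} = \frac{1}{\left(-103598\right) 18 \cdot \frac{54}{7}} = - \frac{1}{103598 \cdot \frac{972}{7}} = \left(- \frac{1}{103598}\right) \frac{7}{972} = - \frac{7}{100697256}$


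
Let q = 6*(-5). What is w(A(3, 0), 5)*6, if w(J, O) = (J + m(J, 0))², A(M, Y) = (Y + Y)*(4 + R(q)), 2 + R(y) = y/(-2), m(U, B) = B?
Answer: 0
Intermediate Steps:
q = -30
R(y) = -2 - y/2 (R(y) = -2 + y/(-2) = -2 + y*(-½) = -2 - y/2)
A(M, Y) = 34*Y (A(M, Y) = (Y + Y)*(4 + (-2 - ½*(-30))) = (2*Y)*(4 + (-2 + 15)) = (2*Y)*(4 + 13) = (2*Y)*17 = 34*Y)
w(J, O) = J² (w(J, O) = (J + 0)² = J²)
w(A(3, 0), 5)*6 = (34*0)²*6 = 0²*6 = 0*6 = 0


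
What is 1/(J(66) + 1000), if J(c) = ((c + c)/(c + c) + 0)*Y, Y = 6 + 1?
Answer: 1/1007 ≈ 0.00099305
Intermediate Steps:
Y = 7
J(c) = 7 (J(c) = ((c + c)/(c + c) + 0)*7 = ((2*c)/((2*c)) + 0)*7 = ((2*c)*(1/(2*c)) + 0)*7 = (1 + 0)*7 = 1*7 = 7)
1/(J(66) + 1000) = 1/(7 + 1000) = 1/1007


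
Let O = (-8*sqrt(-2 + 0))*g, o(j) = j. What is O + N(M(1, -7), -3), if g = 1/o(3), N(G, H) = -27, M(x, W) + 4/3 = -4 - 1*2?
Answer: -27 - 8*I*sqrt(2)/3 ≈ -27.0 - 3.7712*I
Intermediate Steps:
M(x, W) = -22/3 (M(x, W) = -4/3 + (-4 - 1*2) = -4/3 + (-4 - 2) = -4/3 - 6 = -22/3)
g = 1/3 ≈ 0.33333
O = -8*I*sqrt(2)/3 (O = -8*sqrt(-2 + 0)*(1/3) = -8*I*sqrt(2)*(1/3) = -8*I*sqrt(2)/3 ≈ -3.7712*I)
O + N(M(1, -7), -3) = -8*I*sqrt(2)/3 - 27 = -27 - 8*I*sqrt(2)/3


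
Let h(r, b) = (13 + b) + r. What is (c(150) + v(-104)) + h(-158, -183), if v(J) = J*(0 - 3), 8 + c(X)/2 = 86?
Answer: 140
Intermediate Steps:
c(X) = 156 (c(X) = -16 + 2*86 = -16 + 172 = 156)
v(J) = -3*J (v(J) = J*(-3) = -3*J)
h(r, b) = 13 + b + r
(c(150) + v(-104)) + h(-158, -183) = (156 - 3*(-104)) + (13 - 183 - 158) = (156 + 312) - 328 = 468 - 328 = 140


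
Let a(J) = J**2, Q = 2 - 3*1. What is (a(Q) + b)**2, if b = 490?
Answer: 241081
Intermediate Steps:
Q = -1 (Q = 2 - 3 = -1)
(a(Q) + b)**2 = ((-1)**2 + 490)**2 = (1 + 490)**2 = 491**2 = 241081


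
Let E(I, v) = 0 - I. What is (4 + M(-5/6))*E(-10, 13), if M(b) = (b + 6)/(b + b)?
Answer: 9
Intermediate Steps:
E(I, v) = -I
M(b) = (6 + b)/(2*b) (M(b) = (6 + b)/((2*b)) = (6 + b)*(1/(2*b)) = (6 + b)/(2*b))
(4 + M(-5/6))*E(-10, 13) = (4 + (6 - 5/6)/(2*((-5/6))))*(-1*(-10)) = (4 + (6 - 5*1/6)/(2*((-5*1/6))))*10 = (4 + (6 - 5/6)/(2*(-5/6)))*10 = (4 + (1/2)*(-6/5)*(31/6))*10 = (4 - 31/10)*10 = (9/10)*10 = 9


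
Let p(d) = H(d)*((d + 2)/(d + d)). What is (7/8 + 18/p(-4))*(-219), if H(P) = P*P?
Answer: -9417/8 ≈ -1177.1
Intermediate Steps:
H(P) = P**2
p(d) = d*(2 + d)/2 (p(d) = d**2*((d + 2)/(d + d)) = d**2*((2 + d)/((2*d))) = d**2*((2 + d)*(1/(2*d))) = d**2*((2 + d)/(2*d)) = d*(2 + d)/2)
(7/8 + 18/p(-4))*(-219) = (7/8 + 18/(((1/2)*(-4)*(2 - 4))))*(-219) = (7*(1/8) + 18/(((1/2)*(-4)*(-2))))*(-219) = (7/8 + 18/4)*(-219) = (7/8 + 18*(1/4))*(-219) = (7/8 + 9/2)*(-219) = (43/8)*(-219) = -9417/8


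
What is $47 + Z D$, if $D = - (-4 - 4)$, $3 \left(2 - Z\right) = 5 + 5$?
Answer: $\frac{109}{3} \approx 36.333$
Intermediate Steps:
$Z = - \frac{4}{3}$ ($Z = 2 - \frac{5 + 5}{3} = 2 - \frac{10}{3} = - \frac{4}{3} \approx -1.3333$)
$D = 8$ ($D = \left(-1\right) \left(-8\right) = 8$)
$47 + Z D = 47 - \frac{32}{3} = \frac{109}{3}$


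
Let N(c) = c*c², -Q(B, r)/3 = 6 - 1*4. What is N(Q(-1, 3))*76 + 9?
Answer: -16407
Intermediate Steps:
Q(B, r) = -6 (Q(B, r) = -3*(6 - 1*4) = -3*(6 - 4) = -3*2 = -6)
N(c) = c³
N(Q(-1, 3))*76 + 9 = (-6)³*76 + 9 = -216*76 + 9 = -16416 + 9 = -16407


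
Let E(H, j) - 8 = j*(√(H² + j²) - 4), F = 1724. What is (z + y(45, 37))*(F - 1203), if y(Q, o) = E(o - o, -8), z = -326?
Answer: -182350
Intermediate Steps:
E(H, j) = 8 + j*(-4 + √(H² + j²)) (E(H, j) = 8 + j*(√(H² + j²) - 4) = 8 + j*(-4 + √(H² + j²)))
y(Q, o) = -24 (y(Q, o) = 8 - 4*(-8) - 8*√((o - o)² + (-8)²) = 8 + 32 - 8*√(0² + 64) = 8 + 32 - 8*√(0 + 64) = 8 + 32 - 8*√64 = 8 + 32 - 8*8 = 8 + 32 - 64 = -24)
(z + y(45, 37))*(F - 1203) = (-326 - 24)*(1724 - 1203) = -350*521 = -182350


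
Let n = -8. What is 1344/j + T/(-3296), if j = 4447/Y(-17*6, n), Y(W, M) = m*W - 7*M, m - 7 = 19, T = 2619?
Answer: -11511469797/14657312 ≈ -785.37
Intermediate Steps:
m = 26 (m = 7 + 19 = 26)
Y(W, M) = -7*M + 26*W (Y(W, M) = 26*W - 7*M = -7*M + 26*W)
j = -4447/2596 (j = 4447/(-7*(-8) + 26*(-17*6)) = 4447/(56 + 26*(-102)) = 4447/(56 - 2652) = 4447/(-2596) = 4447*(-1/2596) = -4447/2596 ≈ -1.7130)
1344/j + T/(-3296) = 1344/(-4447/2596) + 2619/(-3296) = 1344*(-2596/4447) + 2619*(-1/3296) = -3489024/4447 - 2619/3296 = -11511469797/14657312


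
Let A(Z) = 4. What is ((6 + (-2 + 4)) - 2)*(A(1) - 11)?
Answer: -42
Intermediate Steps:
((6 + (-2 + 4)) - 2)*(A(1) - 11) = ((6 + (-2 + 4)) - 2)*(4 - 11) = ((6 + 2) - 2)*(-7) = (8 - 2)*(-7) = 6*(-7) = -42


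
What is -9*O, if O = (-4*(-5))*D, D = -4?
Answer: 720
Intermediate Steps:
O = -80 (O = -4*(-5)*(-4) = 20*(-4) = -80)
-9*O = -9*(-80) = 720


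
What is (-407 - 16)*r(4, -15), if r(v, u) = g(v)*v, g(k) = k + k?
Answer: -13536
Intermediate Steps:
g(k) = 2*k
r(v, u) = 2*v**2 (r(v, u) = (2*v)*v = 2*v**2)
(-407 - 16)*r(4, -15) = (-407 - 16)*(2*4**2) = -846*16 = -423*32 = -13536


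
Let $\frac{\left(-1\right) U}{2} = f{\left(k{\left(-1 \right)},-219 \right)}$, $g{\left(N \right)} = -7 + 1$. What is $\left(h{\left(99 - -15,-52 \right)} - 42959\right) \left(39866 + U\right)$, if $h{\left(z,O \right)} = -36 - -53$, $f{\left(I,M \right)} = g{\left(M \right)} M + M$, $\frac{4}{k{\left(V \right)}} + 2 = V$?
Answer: $-1617882792$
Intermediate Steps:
$k{\left(V \right)} = \frac{4}{-2 + V}$
$g{\left(N \right)} = -6$
$f{\left(I,M \right)} = - 5 M$ ($f{\left(I,M \right)} = - 6 M + M = - 5 M$)
$h{\left(z,O \right)} = 17$ ($h{\left(z,O \right)} = -36 + 53 = 17$)
$U = -2190$ ($U = - 2 \left(\left(-5\right) \left(-219\right)\right) = \left(-2\right) 1095 = -2190$)
$\left(h{\left(99 - -15,-52 \right)} - 42959\right) \left(39866 + U\right) = \left(17 - 42959\right) \left(39866 - 2190\right) = \left(-42942\right) 37676 = -1617882792$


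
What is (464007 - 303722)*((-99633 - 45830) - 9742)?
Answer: -24877033425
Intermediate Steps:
(464007 - 303722)*((-99633 - 45830) - 9742) = 160285*(-145463 - 9742) = 160285*(-155205) = -24877033425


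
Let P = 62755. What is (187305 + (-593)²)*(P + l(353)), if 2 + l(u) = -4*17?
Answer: 33784331490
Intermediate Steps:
l(u) = -70 (l(u) = -2 - 4*17 = -2 - 68 = -70)
(187305 + (-593)²)*(P + l(353)) = (187305 + (-593)²)*(62755 - 70) = (187305 + 351649)*62685 = 538954*62685 = 33784331490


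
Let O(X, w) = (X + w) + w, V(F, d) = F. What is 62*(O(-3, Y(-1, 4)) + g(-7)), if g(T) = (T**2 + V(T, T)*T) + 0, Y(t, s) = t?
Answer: 5766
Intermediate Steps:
O(X, w) = X + 2*w
g(T) = 2*T**2 (g(T) = (T**2 + T*T) + 0 = (T**2 + T**2) + 0 = 2*T**2 + 0 = 2*T**2)
62*(O(-3, Y(-1, 4)) + g(-7)) = 62*((-3 + 2*(-1)) + 2*(-7)**2) = 62*((-3 - 2) + 2*49) = 62*(-5 + 98) = 62*93 = 5766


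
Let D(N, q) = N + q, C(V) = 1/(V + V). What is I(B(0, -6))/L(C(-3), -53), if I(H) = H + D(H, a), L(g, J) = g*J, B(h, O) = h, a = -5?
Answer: -30/53 ≈ -0.56604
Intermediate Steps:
C(V) = 1/(2*V)
L(g, J) = J*g
I(H) = -5 + 2*H (I(H) = H + (H - 5) = H + (-5 + H) = -5 + 2*H)
I(B(0, -6))/L(C(-3), -53) = (-5 + 2*0)/((-53/(2*(-3)))) = (-5 + 0)/((-53*(-1)/(2*3))) = -5/((-53*(-⅙))) = -5/53/6 = -5*6/53 = -30/53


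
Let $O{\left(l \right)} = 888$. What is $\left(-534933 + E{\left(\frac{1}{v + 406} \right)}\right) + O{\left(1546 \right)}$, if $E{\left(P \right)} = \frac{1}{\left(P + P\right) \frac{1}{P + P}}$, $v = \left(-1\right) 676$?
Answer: $-534044$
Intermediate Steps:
$v = -676$
$E{\left(P \right)} = 1$ ($E{\left(P \right)} = \frac{1}{2 P \frac{1}{2 P}} = 1^{-1} = 1$)
$\left(-534933 + E{\left(\frac{1}{v + 406} \right)}\right) + O{\left(1546 \right)} = \left(-534933 + 1\right) + 888 = -534932 + 888 = -534044$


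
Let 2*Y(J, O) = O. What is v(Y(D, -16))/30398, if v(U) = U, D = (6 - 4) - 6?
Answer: -4/15199 ≈ -0.00026317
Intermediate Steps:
D = -4 (D = 2 - 6 = -4)
Y(J, O) = O/2
v(Y(D, -16))/30398 = ((½)*(-16))/30398 = -8*1/30398 = -4/15199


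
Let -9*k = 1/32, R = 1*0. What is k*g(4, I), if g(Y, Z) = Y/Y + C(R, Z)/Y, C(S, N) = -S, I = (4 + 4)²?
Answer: -1/288 ≈ -0.0034722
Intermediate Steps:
I = 64 (I = 8² = 64)
R = 0
g(Y, Z) = 1 (g(Y, Z) = Y/Y + (-1*0)/Y = 1 + 0/Y = 1 + 0 = 1)
k = -1/288 (k = -⅑/32 = -⅑*1/32 = -1/288 ≈ -0.0034722)
k*g(4, I) = -1/288*1 = -1/288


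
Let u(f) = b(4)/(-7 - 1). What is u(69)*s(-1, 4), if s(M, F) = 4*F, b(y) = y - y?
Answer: 0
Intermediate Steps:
b(y) = 0
u(f) = 0 (u(f) = 0/(-7 - 1) = 0/(-8) = -⅛*0 = 0)
u(69)*s(-1, 4) = 0*(4*4) = 0*16 = 0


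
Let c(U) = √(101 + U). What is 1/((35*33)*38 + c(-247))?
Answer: 21945/963166123 - I*√146/1926332246 ≈ 2.2784e-5 - 6.2726e-9*I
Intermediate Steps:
1/((35*33)*38 + c(-247)) = 1/((35*33)*38 + √(101 - 247)) = 1/(1155*38 + √(-146)) = 1/(43890 + I*√146)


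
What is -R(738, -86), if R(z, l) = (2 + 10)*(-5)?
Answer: 60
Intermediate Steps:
R(z, l) = -60 (R(z, l) = 12*(-5) = -60)
-R(738, -86) = -1*(-60) = 60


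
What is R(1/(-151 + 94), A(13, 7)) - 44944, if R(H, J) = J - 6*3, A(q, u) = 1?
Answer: -44961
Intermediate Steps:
R(H, J) = -18 + J (R(H, J) = J - 18 = -18 + J)
R(1/(-151 + 94), A(13, 7)) - 44944 = (-18 + 1) - 44944 = -17 - 44944 = -44961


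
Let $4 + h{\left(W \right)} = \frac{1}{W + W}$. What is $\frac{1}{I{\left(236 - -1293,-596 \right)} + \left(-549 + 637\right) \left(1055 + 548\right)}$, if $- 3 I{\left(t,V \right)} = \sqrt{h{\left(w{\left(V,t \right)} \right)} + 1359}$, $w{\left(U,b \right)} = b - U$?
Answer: $\frac{5395698000}{761138736913249} + \frac{15 \sqrt{978987670}}{761138736913249} \approx 7.0896 \cdot 10^{-6}$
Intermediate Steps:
$h{\left(W \right)} = -4 + \frac{1}{2 W}$ ($h{\left(W \right)} = -4 + \frac{1}{W + W} = -4 + \frac{1}{2 W}$)
$I{\left(t,V \right)} = - \frac{\sqrt{1355 + \frac{1}{2 \left(t - V\right)}}}{3}$ ($I{\left(t,V \right)} = - \frac{\sqrt{\left(-4 + \frac{1}{2 \left(t - V\right)}\right) + 1359}}{3} = - \frac{\sqrt{1355 + \frac{1}{2 \left(t - V\right)}}}{3}$)
$\frac{1}{I{\left(236 - -1293,-596 \right)} + \left(-549 + 637\right) \left(1055 + 548\right)} = \frac{1}{- \frac{\sqrt{2} \sqrt{- \frac{1 - -1615160 + 2710 \left(236 - -1293\right)}{-596 - \left(236 - -1293\right)}}}{6} + \left(-549 + 637\right) \left(1055 + 548\right)} = \frac{1}{- \frac{\sqrt{2} \sqrt{- \frac{1 + 1615160 + 2710 \left(236 + 1293\right)}{-596 - \left(236 + 1293\right)}}}{6} + 88 \cdot 1603} = \frac{1}{- \frac{\sqrt{2} \sqrt{- \frac{1 + 1615160 + 2710 \cdot 1529}{-596 - 1529}}}{6} + 141064} = \frac{1}{- \frac{\sqrt{2} \sqrt{- \frac{1 + 1615160 + 4143590}{-596 - 1529}}}{6} + 141064} = \frac{1}{- \frac{\sqrt{2} \sqrt{\left(-1\right) \frac{1}{-2125} \cdot 5758751}}{6} + 141064} = \frac{1}{- \frac{\sqrt{2} \sqrt{\left(-1\right) \left(- \frac{1}{2125}\right) 5758751}}{6} + 141064} = \frac{1}{- \frac{\sqrt{2} \sqrt{\frac{5758751}{2125}}}{6} + 141064} = \frac{1}{- \frac{\sqrt{2} \frac{\sqrt{489493835}}{425}}{6} + 141064} = \frac{1}{- \frac{\sqrt{978987670}}{2550} + 141064} = \frac{1}{141064 - \frac{\sqrt{978987670}}{2550}}$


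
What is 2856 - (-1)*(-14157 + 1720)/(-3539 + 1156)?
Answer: 6818285/2383 ≈ 2861.2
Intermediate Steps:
2856 - (-1)*(-14157 + 1720)/(-3539 + 1156) = 2856 - (-1)*(-12437/(-2383)) = 2856 - (-1)*(-12437*(-1/2383)) = 2856 - (-1)*12437/2383 = 2856 - 1*(-12437/2383) = 2856 + 12437/2383 = 6818285/2383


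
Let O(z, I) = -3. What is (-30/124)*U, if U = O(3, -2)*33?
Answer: 1485/62 ≈ 23.952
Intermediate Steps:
U = -99 (U = -3*33 = -99)
(-30/124)*U = -30/124*(-99) = -30*1/124*(-99) = -15/62*(-99) = 1485/62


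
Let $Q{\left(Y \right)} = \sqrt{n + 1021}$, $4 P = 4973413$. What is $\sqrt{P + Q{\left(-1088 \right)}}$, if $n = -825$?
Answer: $\frac{\sqrt{4973469}}{2} \approx 1115.1$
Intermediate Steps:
$P = \frac{4973413}{4}$ ($P = \frac{1}{4} \cdot 4973413 = \frac{4973413}{4} \approx 1.2434 \cdot 10^{6}$)
$Q{\left(Y \right)} = 14$ ($Q{\left(Y \right)} = \sqrt{-825 + 1021} = \sqrt{196} = 14$)
$\sqrt{P + Q{\left(-1088 \right)}} = \sqrt{\frac{4973413}{4} + 14} = \sqrt{\frac{4973469}{4}} = \frac{\sqrt{4973469}}{2}$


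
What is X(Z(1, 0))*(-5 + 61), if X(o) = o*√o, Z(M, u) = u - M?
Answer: -56*I ≈ -56.0*I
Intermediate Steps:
X(o) = o^(3/2)
X(Z(1, 0))*(-5 + 61) = (0 - 1*1)^(3/2)*(-5 + 61) = (0 - 1)^(3/2)*56 = (-1)^(3/2)*56 = -I*56 = -56*I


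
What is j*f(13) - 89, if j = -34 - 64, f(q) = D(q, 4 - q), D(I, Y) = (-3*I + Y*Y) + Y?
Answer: -3323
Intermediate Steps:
D(I, Y) = Y + Y**2 - 3*I (D(I, Y) = (-3*I + Y**2) + Y = (Y**2 - 3*I) + Y = Y + Y**2 - 3*I)
f(q) = 4 + (4 - q)**2 - 4*q (f(q) = (4 - q) + (4 - q)**2 - 3*q = 4 + (4 - q)**2 - 4*q)
j = -98
j*f(13) - 89 = -98*(20 + 13**2 - 12*13) - 89 = -98*(20 + 169 - 156) - 89 = -98*33 - 89 = -3234 - 89 = -3323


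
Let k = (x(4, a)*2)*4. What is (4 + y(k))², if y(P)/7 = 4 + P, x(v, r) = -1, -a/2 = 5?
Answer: 576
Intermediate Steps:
a = -10 (a = -2*5 = -10)
k = -8 (k = -1*2*4 = -2*4 = -8)
y(P) = 28 + 7*P (y(P) = 7*(4 + P) = 28 + 7*P)
(4 + y(k))² = (4 + (28 + 7*(-8)))² = (4 + (28 - 56))² = (4 - 28)² = (-24)² = 576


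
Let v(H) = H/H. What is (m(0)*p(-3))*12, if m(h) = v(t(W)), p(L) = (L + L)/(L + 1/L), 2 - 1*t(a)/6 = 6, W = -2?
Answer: 108/5 ≈ 21.600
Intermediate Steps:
t(a) = -24 (t(a) = 12 - 6*6 = 12 - 36 = -24)
p(L) = 2*L/(L + 1/L) (p(L) = (2*L)/(L + 1/L) = 2*L/(L + 1/L))
v(H) = 1
m(h) = 1
(m(0)*p(-3))*12 = (1*(2*(-3)**2/(1 + (-3)**2)))*12 = (1*(2*9/(1 + 9)))*12 = (1*(2*9/10))*12 = (1*(2*9*(1/10)))*12 = (1*(9/5))*12 = (9/5)*12 = 108/5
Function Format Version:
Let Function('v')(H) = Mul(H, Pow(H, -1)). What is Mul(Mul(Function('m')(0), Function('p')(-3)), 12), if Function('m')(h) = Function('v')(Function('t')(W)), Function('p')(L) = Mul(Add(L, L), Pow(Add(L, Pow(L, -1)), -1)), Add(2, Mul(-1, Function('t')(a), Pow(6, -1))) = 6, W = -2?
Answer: Rational(108, 5) ≈ 21.600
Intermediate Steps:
Function('t')(a) = -24 (Function('t')(a) = Add(12, Mul(-6, 6)) = Add(12, -36) = -24)
Function('p')(L) = Mul(2, L, Pow(Add(L, Pow(L, -1)), -1)) (Function('p')(L) = Mul(Mul(2, L), Pow(Add(L, Pow(L, -1)), -1)) = Mul(2, L, Pow(Add(L, Pow(L, -1)), -1)))
Function('v')(H) = 1
Function('m')(h) = 1
Mul(Mul(Function('m')(0), Function('p')(-3)), 12) = Mul(Mul(1, Mul(2, Pow(-3, 2), Pow(Add(1, Pow(-3, 2)), -1))), 12) = Mul(Mul(1, Mul(2, 9, Pow(Add(1, 9), -1))), 12) = Mul(Mul(1, Mul(2, 9, Pow(10, -1))), 12) = Mul(Mul(1, Mul(2, 9, Rational(1, 10))), 12) = Mul(Mul(1, Rational(9, 5)), 12) = Mul(Rational(9, 5), 12) = Rational(108, 5)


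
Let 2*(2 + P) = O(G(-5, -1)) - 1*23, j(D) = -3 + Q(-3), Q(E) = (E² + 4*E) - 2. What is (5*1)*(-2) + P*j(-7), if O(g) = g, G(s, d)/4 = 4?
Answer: 34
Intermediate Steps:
G(s, d) = 16 (G(s, d) = 4*4 = 16)
Q(E) = -2 + E² + 4*E
j(D) = -8 (j(D) = -3 + (-2 + (-3)² + 4*(-3)) = -3 + (-2 + 9 - 12) = -3 - 5 = -8)
P = -11/2 (P = -2 + (16 - 1*23)/2 = -2 + (16 - 23)/2 = -2 + (½)*(-7) = -2 - 7/2 = -11/2 ≈ -5.5000)
(5*1)*(-2) + P*j(-7) = (5*1)*(-2) - 11/2*(-8) = 5*(-2) + 44 = -10 + 44 = 34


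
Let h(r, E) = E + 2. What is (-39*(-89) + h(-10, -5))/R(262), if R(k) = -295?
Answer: -3468/295 ≈ -11.756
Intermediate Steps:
h(r, E) = 2 + E
(-39*(-89) + h(-10, -5))/R(262) = (-39*(-89) + (2 - 5))/(-295) = (3471 - 3)*(-1/295) = 3468*(-1/295) = -3468/295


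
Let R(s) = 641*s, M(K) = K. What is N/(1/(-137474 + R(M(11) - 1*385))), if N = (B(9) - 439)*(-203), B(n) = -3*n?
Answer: -35683122384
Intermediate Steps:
N = 94598 (N = (-3*9 - 439)*(-203) = (-27 - 439)*(-203) = -466*(-203) = 94598)
N/(1/(-137474 + R(M(11) - 1*385))) = 94598/(1/(-137474 + 641*(11 - 1*385))) = 94598/(1/(-137474 + 641*(11 - 385))) = 94598/(1/(-137474 + 641*(-374))) = 94598/(1/(-137474 - 239734)) = 94598/(1/(-377208)) = 94598/(-1/377208) = 94598*(-377208) = -35683122384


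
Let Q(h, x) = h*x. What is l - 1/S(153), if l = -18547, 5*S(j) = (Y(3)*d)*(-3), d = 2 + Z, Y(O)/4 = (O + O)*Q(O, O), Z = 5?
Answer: -84129187/4536 ≈ -18547.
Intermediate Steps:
Y(O) = 8*O³ (Y(O) = 4*((O + O)*(O*O)) = 4*((2*O)*O²) = 4*(2*O³) = 8*O³)
d = 7 (d = 2 + 5 = 7)
S(j) = -4536/5 (S(j) = (((8*3³)*7)*(-3))/5 = (((8*27)*7)*(-3))/5 = ((216*7)*(-3))/5 = (1512*(-3))/5 = (⅕)*(-4536) = -4536/5)
l - 1/S(153) = -18547 - 1/(-4536/5) = -18547 - 1*(-5/4536) = -18547 + 5/4536 = -84129187/4536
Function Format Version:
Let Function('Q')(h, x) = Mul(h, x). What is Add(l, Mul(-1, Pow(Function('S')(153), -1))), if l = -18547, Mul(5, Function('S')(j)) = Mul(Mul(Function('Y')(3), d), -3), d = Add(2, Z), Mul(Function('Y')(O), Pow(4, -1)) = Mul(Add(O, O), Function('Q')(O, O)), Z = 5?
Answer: Rational(-84129187, 4536) ≈ -18547.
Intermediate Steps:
Function('Y')(O) = Mul(8, Pow(O, 3)) (Function('Y')(O) = Mul(4, Mul(Add(O, O), Mul(O, O))) = Mul(4, Mul(Mul(2, O), Pow(O, 2))) = Mul(4, Mul(2, Pow(O, 3))) = Mul(8, Pow(O, 3)))
d = 7 (d = Add(2, 5) = 7)
Function('S')(j) = Rational(-4536, 5) (Function('S')(j) = Mul(Rational(1, 5), Mul(Mul(Mul(8, Pow(3, 3)), 7), -3)) = Mul(Rational(1, 5), Mul(Mul(Mul(8, 27), 7), -3)) = Mul(Rational(1, 5), Mul(Mul(216, 7), -3)) = Mul(Rational(1, 5), Mul(1512, -3)) = Mul(Rational(1, 5), -4536) = Rational(-4536, 5))
Add(l, Mul(-1, Pow(Function('S')(153), -1))) = Add(-18547, Mul(-1, Pow(Rational(-4536, 5), -1))) = Add(-18547, Mul(-1, Rational(-5, 4536))) = Add(-18547, Rational(5, 4536)) = Rational(-84129187, 4536)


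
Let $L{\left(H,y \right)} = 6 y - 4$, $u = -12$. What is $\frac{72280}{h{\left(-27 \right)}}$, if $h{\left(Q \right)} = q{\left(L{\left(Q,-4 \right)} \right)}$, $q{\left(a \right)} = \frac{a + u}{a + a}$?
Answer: $101192$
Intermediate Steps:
$L{\left(H,y \right)} = -4 + 6 y$
$q{\left(a \right)} = \frac{-12 + a}{2 a}$ ($q{\left(a \right)} = \frac{a - 12}{a + a} = \frac{-12 + a}{2 a}$)
$h{\left(Q \right)} = \frac{5}{7}$ ($h{\left(Q \right)} = \frac{-12 + \left(-4 + 6 \left(-4\right)\right)}{2 \left(-4 + 6 \left(-4\right)\right)} = \frac{-12 - 28}{2 \left(-4 - 24\right)} = \frac{-12 - 28}{2 \left(-28\right)} = \frac{1}{2} \left(- \frac{1}{28}\right) \left(-40\right) = \frac{5}{7}$)
$\frac{72280}{h{\left(-27 \right)}} = \frac{72280}{\frac{5}{7}} = 72280 \cdot \frac{7}{5} = 101192$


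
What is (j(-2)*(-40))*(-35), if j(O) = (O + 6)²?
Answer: 22400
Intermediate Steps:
j(O) = (6 + O)²
(j(-2)*(-40))*(-35) = ((6 - 2)²*(-40))*(-35) = (4²*(-40))*(-35) = (16*(-40))*(-35) = -640*(-35) = 22400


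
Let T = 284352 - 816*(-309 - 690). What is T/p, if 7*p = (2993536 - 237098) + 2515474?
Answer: 320698/219663 ≈ 1.4600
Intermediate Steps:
T = 1099536 (T = 284352 - 816*(-999) = 284352 + 815184 = 1099536)
p = 5271912/7 (p = ((2993536 - 237098) + 2515474)/7 = (2756438 + 2515474)/7 = (1/7)*5271912 = 5271912/7 ≈ 7.5313e+5)
T/p = 1099536/(5271912/7) = 1099536*(7/5271912) = 320698/219663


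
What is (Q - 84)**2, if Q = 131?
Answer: 2209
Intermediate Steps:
(Q - 84)**2 = (131 - 84)**2 = 47**2 = 2209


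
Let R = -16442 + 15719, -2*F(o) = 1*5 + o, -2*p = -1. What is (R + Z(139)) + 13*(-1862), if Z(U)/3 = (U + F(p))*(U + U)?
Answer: 177407/2 ≈ 88704.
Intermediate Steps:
p = 1/2 (p = -1/2*(-1) = 1/2 ≈ 0.50000)
F(o) = -5/2 - o/2 (F(o) = -(1*5 + o)/2 = -(5 + o)/2 = -5/2 - o/2)
R = -723
Z(U) = 6*U*(-11/4 + U) (Z(U) = 3*((U + (-5/2 - 1/2*1/2))*(U + U)) = 3*((U + (-5/2 - 1/4))*(2*U)) = 3*((U - 11/4)*(2*U)) = 3*((-11/4 + U)*(2*U)) = 3*(2*U*(-11/4 + U)) = 6*U*(-11/4 + U))
(R + Z(139)) + 13*(-1862) = (-723 + (3/2)*139*(-11 + 4*139)) + 13*(-1862) = (-723 + (3/2)*139*(-11 + 556)) - 24206 = (-723 + (3/2)*139*545) - 24206 = (-723 + 227265/2) - 24206 = 225819/2 - 24206 = 177407/2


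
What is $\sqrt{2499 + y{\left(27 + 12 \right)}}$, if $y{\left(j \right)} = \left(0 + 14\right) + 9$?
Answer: $\sqrt{2522} \approx 50.22$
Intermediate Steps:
$y{\left(j \right)} = 23$ ($y{\left(j \right)} = 14 + 9 = 23$)
$\sqrt{2499 + y{\left(27 + 12 \right)}} = \sqrt{2499 + 23} = \sqrt{2522}$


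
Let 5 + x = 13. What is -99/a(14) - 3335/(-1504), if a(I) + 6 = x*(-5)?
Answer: 151153/34592 ≈ 4.3696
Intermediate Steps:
x = 8 (x = -5 + 13 = 8)
a(I) = -46 (a(I) = -6 + 8*(-5) = -6 - 40 = -46)
-99/a(14) - 3335/(-1504) = -99/(-46) - 3335/(-1504) = -99*(-1/46) - 3335*(-1/1504) = 99/46 + 3335/1504 = 151153/34592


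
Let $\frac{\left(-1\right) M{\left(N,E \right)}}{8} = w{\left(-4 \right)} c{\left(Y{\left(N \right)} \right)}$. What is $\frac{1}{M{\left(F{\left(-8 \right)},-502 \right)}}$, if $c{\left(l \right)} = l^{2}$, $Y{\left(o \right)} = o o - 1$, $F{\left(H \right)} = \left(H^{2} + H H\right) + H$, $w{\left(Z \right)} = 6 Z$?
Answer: $\frac{1}{39807590592} \approx 2.5121 \cdot 10^{-11}$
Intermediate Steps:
$F{\left(H \right)} = H + 2 H^{2}$ ($F{\left(H \right)} = \left(H^{2} + H^{2}\right) + H = 2 H^{2} + H = H + 2 H^{2}$)
$Y{\left(o \right)} = -1 + o^{2}$ ($Y{\left(o \right)} = o^{2} - 1 = -1 + o^{2}$)
$M{\left(N,E \right)} = 192 \left(-1 + N^{2}\right)^{2}$ ($M{\left(N,E \right)} = - 8 \cdot 6 \left(-4\right) \left(-1 + N^{2}\right)^{2} = - 8 \left(- 24 \left(-1 + N^{2}\right)^{2}\right) = 192 \left(-1 + N^{2}\right)^{2}$)
$\frac{1}{M{\left(F{\left(-8 \right)},-502 \right)}} = \frac{1}{192 \left(-1 + \left(- 8 \left(1 + 2 \left(-8\right)\right)\right)^{2}\right)^{2}} = \frac{1}{192 \left(-1 + \left(- 8 \left(1 - 16\right)\right)^{2}\right)^{2}} = \frac{1}{192 \left(-1 + \left(\left(-8\right) \left(-15\right)\right)^{2}\right)^{2}} = \frac{1}{192 \left(-1 + 120^{2}\right)^{2}} = \frac{1}{192 \left(-1 + 14400\right)^{2}} = \frac{1}{192 \cdot 14399^{2}} = \frac{1}{192 \cdot 207331201} = \frac{1}{39807590592}$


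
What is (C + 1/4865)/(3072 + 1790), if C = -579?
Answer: -1408417/11826815 ≈ -0.11909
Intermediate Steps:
(C + 1/4865)/(3072 + 1790) = (-579 + 1/4865)/(3072 + 1790) = (-579 + 1/4865)/4862 = -2816834/4865*1/4862 = -1408417/11826815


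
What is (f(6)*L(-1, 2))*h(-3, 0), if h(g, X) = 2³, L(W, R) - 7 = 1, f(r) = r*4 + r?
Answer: 1920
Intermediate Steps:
f(r) = 5*r (f(r) = 4*r + r = 5*r)
L(W, R) = 8 (L(W, R) = 7 + 1 = 8)
h(g, X) = 8
(f(6)*L(-1, 2))*h(-3, 0) = ((5*6)*8)*8 = (30*8)*8 = 240*8 = 1920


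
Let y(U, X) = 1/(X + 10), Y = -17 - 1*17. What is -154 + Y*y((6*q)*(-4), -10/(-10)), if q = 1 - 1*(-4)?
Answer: -1728/11 ≈ -157.09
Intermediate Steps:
q = 5 (q = 1 + 4 = 5)
Y = -34 (Y = -17 - 17 = -34)
y(U, X) = 1/(10 + X)
-154 + Y*y((6*q)*(-4), -10/(-10)) = -154 - 34/(10 - 10/(-10)) = -154 - 34/(10 - 10*(-1/10)) = -154 - 34/(10 + 1) = -154 - 34/11 = -1728/11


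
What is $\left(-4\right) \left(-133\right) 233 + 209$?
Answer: $124165$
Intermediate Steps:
$\left(-4\right) \left(-133\right) 233 + 209 = 532 \cdot 233 + 209 = 123956 + 209 = 124165$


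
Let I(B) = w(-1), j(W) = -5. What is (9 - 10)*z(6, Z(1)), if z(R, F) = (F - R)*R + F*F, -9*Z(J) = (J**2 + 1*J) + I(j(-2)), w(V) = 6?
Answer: 3284/81 ≈ 40.543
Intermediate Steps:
I(B) = 6
Z(J) = -2/3 - J/9 - J**2/9 (Z(J) = -((J**2 + 1*J) + 6)/9 = -((J**2 + J) + 6)/9 = -((J + J**2) + 6)/9 = -(6 + J + J**2)/9 = -2/3 - J/9 - J**2/9)
z(R, F) = F**2 + R*(F - R) (z(R, F) = R*(F - R) + F**2 = F**2 + R*(F - R))
(9 - 10)*z(6, Z(1)) = (9 - 10)*((-2/3 - 1/9*1 - 1/9*1**2)**2 - 1*6**2 + (-2/3 - 1/9*1 - 1/9*1**2)*6) = -((-2/3 - 1/9 - 1/9*1)**2 - 1*36 + (-2/3 - 1/9 - 1/9*1)*6) = -((-2/3 - 1/9 - 1/9)**2 - 36 + (-2/3 - 1/9 - 1/9)*6) = -((-8/9)**2 - 36 - 8/9*6) = -(64/81 - 36 - 16/3) = -1*(-3284/81) = 3284/81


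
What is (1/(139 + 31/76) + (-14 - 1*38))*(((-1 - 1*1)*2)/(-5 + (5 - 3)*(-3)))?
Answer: -2203456/116545 ≈ -18.906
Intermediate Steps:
(1/(139 + 31/76) + (-14 - 1*38))*(((-1 - 1*1)*2)/(-5 + (5 - 3)*(-3))) = (1/(139 + 31*(1/76)) + (-14 - 38))*(((-1 - 1)*2)/(-5 + 2*(-3))) = (1/(139 + 31/76) - 52)*((-2*2)/(-5 - 6)) = (1/(10595/76) - 52)*(-4/(-11)) = (76/10595 - 52)*(-4*(-1/11)) = -550864/10595*4/11 = -2203456/116545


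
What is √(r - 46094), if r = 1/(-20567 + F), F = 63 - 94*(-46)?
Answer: 3*I*√335196080605/8090 ≈ 214.7*I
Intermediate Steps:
F = 4387 (F = 63 + 4324 = 4387)
r = -1/16180 (r = 1/(-20567 + 4387) = 1/(-16180) = -1/16180 ≈ -6.1805e-5)
√(r - 46094) = √(-1/16180 - 46094) = √(-745800921/16180) = 3*I*√335196080605/8090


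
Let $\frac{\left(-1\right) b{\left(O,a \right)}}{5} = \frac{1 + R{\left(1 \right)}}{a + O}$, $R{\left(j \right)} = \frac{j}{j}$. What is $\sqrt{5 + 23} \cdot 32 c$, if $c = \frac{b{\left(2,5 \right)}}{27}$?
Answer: $- \frac{640 \sqrt{7}}{189} \approx -8.9592$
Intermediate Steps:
$R{\left(j \right)} = 1$
$b{\left(O,a \right)} = - \frac{10}{O + a}$ ($b{\left(O,a \right)} = - 5 \frac{1 + 1}{a + O} = - 5 \frac{2}{O + a} = - \frac{10}{O + a}$)
$c = - \frac{10}{189}$ ($c = \frac{\left(-10\right) \frac{1}{2 + 5}}{27} = - \frac{10}{7} \cdot \frac{1}{27} = \left(-10\right) \frac{1}{7} \cdot \frac{1}{27} = \left(- \frac{10}{7}\right) \frac{1}{27} = - \frac{10}{189} \approx -0.05291$)
$\sqrt{5 + 23} \cdot 32 c = \sqrt{5 + 23} \cdot 32 \left(- \frac{10}{189}\right) = \sqrt{28} \cdot 32 \left(- \frac{10}{189}\right) = 2 \sqrt{7} \cdot 32 \left(- \frac{10}{189}\right) = 64 \sqrt{7} \left(- \frac{10}{189}\right) = - \frac{640 \sqrt{7}}{189}$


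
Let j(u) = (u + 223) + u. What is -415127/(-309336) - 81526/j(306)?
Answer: -24872295691/258295560 ≈ -96.294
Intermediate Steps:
j(u) = 223 + 2*u (j(u) = (223 + u) + u = 223 + 2*u)
-415127/(-309336) - 81526/j(306) = -415127/(-309336) - 81526/(223 + 2*306) = -415127*(-1/309336) - 81526/(223 + 612) = 415127/309336 - 81526/835 = -24872295691/258295560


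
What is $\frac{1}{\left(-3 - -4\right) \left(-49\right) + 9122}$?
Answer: $\frac{1}{9073} \approx 0.00011022$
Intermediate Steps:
$\frac{1}{\left(-3 - -4\right) \left(-49\right) + 9122} = \frac{1}{\left(-3 + 4\right) \left(-49\right) + 9122} = \frac{1}{1 \left(-49\right) + 9122} = \frac{1}{-49 + 9122} = \frac{1}{9073}$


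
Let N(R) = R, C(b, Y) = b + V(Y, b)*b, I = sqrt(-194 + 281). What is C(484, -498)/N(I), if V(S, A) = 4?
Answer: 2420*sqrt(87)/87 ≈ 259.45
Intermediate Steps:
I = sqrt(87) ≈ 9.3274
C(b, Y) = 5*b (C(b, Y) = b + 4*b = 5*b)
C(484, -498)/N(I) = (5*484)/(sqrt(87)) = 2420*(sqrt(87)/87) = 2420*sqrt(87)/87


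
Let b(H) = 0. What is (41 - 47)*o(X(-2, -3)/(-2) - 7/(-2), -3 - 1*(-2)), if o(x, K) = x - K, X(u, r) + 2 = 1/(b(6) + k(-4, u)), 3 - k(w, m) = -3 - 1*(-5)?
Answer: -30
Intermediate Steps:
k(w, m) = 1 (k(w, m) = 3 - (-3 - 1*(-5)) = 3 - (-3 + 5) = 3 - 1*2 = 3 - 2 = 1)
X(u, r) = -1 (X(u, r) = -2 + 1/(0 + 1) = -2 + 1/1 = -2 + 1 = -1)
(41 - 47)*o(X(-2, -3)/(-2) - 7/(-2), -3 - 1*(-2)) = (41 - 47)*((-1/(-2) - 7/(-2)) - (-3 - 1*(-2))) = -6*((-1*(-½) - 7*(-½)) - (-3 + 2)) = -6*((½ + 7/2) - 1*(-1)) = -6*(4 + 1) = -6*5 = -30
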